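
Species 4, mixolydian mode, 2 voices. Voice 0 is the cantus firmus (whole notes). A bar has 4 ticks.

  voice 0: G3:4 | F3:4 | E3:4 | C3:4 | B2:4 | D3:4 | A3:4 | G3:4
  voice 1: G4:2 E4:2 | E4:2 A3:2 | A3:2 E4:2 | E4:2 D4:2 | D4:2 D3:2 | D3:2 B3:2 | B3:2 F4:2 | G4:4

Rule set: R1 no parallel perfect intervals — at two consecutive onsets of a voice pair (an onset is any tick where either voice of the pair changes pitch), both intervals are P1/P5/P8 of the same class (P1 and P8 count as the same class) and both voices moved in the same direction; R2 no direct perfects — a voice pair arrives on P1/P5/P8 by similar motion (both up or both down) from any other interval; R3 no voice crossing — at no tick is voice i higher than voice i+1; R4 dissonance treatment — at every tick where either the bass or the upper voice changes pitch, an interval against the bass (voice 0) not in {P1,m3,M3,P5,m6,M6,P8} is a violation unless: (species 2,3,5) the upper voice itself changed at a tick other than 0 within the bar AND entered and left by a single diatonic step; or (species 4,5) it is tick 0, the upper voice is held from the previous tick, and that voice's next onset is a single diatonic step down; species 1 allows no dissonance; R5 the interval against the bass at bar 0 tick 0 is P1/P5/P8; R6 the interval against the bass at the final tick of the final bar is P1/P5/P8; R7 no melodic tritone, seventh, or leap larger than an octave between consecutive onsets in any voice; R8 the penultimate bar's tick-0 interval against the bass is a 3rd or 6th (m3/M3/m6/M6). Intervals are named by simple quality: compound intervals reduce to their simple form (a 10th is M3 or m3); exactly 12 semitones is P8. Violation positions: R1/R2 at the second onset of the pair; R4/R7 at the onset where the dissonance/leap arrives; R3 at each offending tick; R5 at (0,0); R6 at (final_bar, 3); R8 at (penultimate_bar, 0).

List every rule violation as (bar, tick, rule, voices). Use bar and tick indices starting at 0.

bar 0: v0=G3 v1=G4 downbeat P8
bar 1: v0=F3 v1=E4 downbeat M7
bar 2: v0=E3 v1=A3 downbeat P4
bar 3: v0=C3 v1=E4 downbeat M3
bar 4: v0=B2 v1=D4 downbeat m3
bar 5: v0=D3 v1=D3 downbeat P1
bar 6: v0=A3 v1=B3 downbeat M2
bar 7: v0=G3 v1=G4 downbeat P8
  -> R4 @ bar 1 tick 0 v(0, 1): F3/E4 M7 untreated
  -> R4 @ bar 2 tick 0 v(0, 1): E3/A3 P4 untreated
  -> R4 @ bar 3 tick 2 v(0, 1): C3/D4 M2 untreated
  -> R4 @ bar 6 tick 0 v(0, 1): A3/B3 M2 untreated
  -> R8 @ bar 6 tick 0 v(0, 1): penult M2 not 3rd/6th
  -> R7 @ bar 6 tick 2 v(1,): B3->F4 leap 6st

(1, 0, R4, (0, 1))
(2, 0, R4, (0, 1))
(3, 2, R4, (0, 1))
(6, 0, R4, (0, 1))
(6, 0, R8, (0, 1))
(6, 2, R7, (1,))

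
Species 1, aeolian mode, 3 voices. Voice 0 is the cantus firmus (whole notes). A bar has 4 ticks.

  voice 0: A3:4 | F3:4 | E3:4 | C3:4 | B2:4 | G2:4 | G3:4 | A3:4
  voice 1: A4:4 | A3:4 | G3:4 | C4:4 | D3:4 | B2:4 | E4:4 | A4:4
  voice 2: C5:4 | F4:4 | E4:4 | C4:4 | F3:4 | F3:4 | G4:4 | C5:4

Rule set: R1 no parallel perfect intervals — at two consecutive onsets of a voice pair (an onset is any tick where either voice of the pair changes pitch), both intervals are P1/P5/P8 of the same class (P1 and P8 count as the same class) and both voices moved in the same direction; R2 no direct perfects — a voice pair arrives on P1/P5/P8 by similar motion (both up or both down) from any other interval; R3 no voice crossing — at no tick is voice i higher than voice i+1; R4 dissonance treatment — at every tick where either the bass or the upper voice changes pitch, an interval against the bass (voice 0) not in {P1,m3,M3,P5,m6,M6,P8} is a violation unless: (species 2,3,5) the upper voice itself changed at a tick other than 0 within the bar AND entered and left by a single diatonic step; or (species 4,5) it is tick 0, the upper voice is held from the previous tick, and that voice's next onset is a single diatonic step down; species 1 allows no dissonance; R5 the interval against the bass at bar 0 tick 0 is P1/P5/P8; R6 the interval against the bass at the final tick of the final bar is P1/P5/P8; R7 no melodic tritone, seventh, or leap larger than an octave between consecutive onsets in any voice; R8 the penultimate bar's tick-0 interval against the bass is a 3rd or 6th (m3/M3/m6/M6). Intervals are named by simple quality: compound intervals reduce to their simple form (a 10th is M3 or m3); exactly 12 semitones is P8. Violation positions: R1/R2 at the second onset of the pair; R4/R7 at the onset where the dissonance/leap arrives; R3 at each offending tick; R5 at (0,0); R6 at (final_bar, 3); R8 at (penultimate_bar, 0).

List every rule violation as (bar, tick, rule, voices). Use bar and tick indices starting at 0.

(0, 0, R5, (0, 2))
(1, 0, R2, (0, 2))
(2, 0, R1, (0, 2))
(3, 0, R1, (0, 2))
(4, 0, R4, (0, 2))
(4, 0, R7, (1,))
(5, 0, R4, (0, 2))
(6, 0, R2, (0, 2))
(6, 0, R7, (1,))
(6, 0, R7, (2,))
(6, 0, R8, (0, 2))
(7, 0, R2, (0, 1))
(7, 3, R6, (0, 2))

bar 0: v0=A3 v1=A4 v2=C5 downbeat m3
bar 1: v0=F3 v1=A3 v2=F4 downbeat P8
bar 2: v0=E3 v1=G3 v2=E4 downbeat P8
bar 3: v0=C3 v1=C4 v2=C4 downbeat P8
bar 4: v0=B2 v1=D3 v2=F3 downbeat TT
bar 5: v0=G2 v1=B2 v2=F3 downbeat m7
bar 6: v0=G3 v1=E4 v2=G4 downbeat P8
bar 7: v0=A3 v1=A4 v2=C5 downbeat m3
  -> R5 @ bar 0 tick 0 v(0, 2): opens on m3
  -> R2 @ bar 1 tick 0 v(0, 2): A3/C5 m3 -> F3/F4 P8 similar
  -> R1 @ bar 2 tick 0 v(0, 2): F3/F4 P8 -> E3/E4 P8 similar
  -> R1 @ bar 3 tick 0 v(0, 2): E3/E4 P8 -> C3/C4 P8 similar
  -> R4 @ bar 4 tick 0 v(0, 2): B2/F3 TT untreated
  -> R7 @ bar 4 tick 0 v(1,): C4->D3 leap 10st
  -> R4 @ bar 5 tick 0 v(0, 2): G2/F3 m7 untreated
  -> R2 @ bar 6 tick 0 v(0, 2): G2/F3 m7 -> G3/G4 P8 similar
  -> R7 @ bar 6 tick 0 v(1,): B2->E4 leap 17st
  -> R7 @ bar 6 tick 0 v(2,): F3->G4 leap 14st
  -> R8 @ bar 6 tick 0 v(0, 2): penult P8 not 3rd/6th
  -> R2 @ bar 7 tick 0 v(0, 1): G3/E4 M6 -> A3/A4 P8 similar
  -> R6 @ bar 7 tick 3 v(0, 2): closes on m3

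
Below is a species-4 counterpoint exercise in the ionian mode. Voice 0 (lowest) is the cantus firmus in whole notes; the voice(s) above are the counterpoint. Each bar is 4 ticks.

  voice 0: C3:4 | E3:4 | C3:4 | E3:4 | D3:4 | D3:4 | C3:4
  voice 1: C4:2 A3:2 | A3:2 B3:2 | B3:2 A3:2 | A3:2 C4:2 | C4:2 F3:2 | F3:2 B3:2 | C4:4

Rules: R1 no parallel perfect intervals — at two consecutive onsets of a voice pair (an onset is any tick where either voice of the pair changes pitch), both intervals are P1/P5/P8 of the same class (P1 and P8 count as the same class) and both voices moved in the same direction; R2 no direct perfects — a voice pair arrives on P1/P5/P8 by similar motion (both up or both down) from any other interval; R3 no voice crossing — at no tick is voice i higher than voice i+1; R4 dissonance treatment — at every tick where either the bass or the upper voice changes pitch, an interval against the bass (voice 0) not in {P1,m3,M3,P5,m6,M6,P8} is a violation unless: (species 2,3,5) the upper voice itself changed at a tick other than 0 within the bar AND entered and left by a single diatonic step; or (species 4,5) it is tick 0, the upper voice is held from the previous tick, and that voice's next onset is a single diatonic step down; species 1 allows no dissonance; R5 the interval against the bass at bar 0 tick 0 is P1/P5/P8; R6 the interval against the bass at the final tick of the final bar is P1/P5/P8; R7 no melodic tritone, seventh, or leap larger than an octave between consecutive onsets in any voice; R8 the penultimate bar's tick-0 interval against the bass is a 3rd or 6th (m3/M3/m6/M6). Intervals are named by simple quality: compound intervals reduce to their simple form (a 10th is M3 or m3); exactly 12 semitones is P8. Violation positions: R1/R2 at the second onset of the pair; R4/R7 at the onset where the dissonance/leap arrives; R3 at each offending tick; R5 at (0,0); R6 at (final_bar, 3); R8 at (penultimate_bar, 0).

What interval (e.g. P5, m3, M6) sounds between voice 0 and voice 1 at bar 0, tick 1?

P8

voice 0=C3 voice 1=C4 -> P8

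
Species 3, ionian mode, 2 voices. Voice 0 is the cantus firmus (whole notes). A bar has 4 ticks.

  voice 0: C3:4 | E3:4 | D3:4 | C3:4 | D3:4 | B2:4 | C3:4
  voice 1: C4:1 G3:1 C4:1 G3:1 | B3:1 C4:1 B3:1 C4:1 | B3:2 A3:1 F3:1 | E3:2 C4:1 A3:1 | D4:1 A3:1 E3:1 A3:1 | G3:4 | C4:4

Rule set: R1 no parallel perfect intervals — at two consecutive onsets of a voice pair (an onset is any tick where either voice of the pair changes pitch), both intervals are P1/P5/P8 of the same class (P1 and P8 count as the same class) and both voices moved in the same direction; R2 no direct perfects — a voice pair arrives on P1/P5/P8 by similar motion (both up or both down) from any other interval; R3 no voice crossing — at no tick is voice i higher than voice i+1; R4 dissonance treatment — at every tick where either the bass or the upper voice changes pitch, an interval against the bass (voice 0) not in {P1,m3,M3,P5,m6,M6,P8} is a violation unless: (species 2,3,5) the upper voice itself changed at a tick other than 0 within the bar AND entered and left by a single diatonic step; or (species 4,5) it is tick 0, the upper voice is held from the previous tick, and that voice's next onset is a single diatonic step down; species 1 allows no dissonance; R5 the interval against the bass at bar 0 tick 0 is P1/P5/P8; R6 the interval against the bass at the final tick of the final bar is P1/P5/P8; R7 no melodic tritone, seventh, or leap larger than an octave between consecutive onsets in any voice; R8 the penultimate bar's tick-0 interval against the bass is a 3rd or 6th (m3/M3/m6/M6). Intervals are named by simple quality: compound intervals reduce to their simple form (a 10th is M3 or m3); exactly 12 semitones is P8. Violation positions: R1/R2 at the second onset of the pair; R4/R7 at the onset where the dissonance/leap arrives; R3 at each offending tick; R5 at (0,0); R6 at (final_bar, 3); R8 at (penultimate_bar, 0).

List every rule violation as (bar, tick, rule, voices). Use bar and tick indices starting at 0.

bar 0: v0=C3 v1=C4 downbeat P8
bar 1: v0=E3 v1=B3 downbeat P5
bar 2: v0=D3 v1=B3 downbeat M6
bar 3: v0=C3 v1=E3 downbeat M3
bar 4: v0=D3 v1=D4 downbeat P8
bar 5: v0=B2 v1=G3 downbeat m6
bar 6: v0=C3 v1=C4 downbeat P8
  -> R1 @ bar 1 tick 0 v(0, 1): C3/G3 P5 -> E3/B3 P5 similar
  -> R2 @ bar 4 tick 0 v(0, 1): C3/A3 M6 -> D3/D4 P8 similar
  -> R4 @ bar 4 tick 2 v(0, 1): D3/E3 M2 untreated
  -> R2 @ bar 6 tick 0 v(0, 1): B2/G3 m6 -> C3/C4 P8 similar

(1, 0, R1, (0, 1))
(4, 0, R2, (0, 1))
(4, 2, R4, (0, 1))
(6, 0, R2, (0, 1))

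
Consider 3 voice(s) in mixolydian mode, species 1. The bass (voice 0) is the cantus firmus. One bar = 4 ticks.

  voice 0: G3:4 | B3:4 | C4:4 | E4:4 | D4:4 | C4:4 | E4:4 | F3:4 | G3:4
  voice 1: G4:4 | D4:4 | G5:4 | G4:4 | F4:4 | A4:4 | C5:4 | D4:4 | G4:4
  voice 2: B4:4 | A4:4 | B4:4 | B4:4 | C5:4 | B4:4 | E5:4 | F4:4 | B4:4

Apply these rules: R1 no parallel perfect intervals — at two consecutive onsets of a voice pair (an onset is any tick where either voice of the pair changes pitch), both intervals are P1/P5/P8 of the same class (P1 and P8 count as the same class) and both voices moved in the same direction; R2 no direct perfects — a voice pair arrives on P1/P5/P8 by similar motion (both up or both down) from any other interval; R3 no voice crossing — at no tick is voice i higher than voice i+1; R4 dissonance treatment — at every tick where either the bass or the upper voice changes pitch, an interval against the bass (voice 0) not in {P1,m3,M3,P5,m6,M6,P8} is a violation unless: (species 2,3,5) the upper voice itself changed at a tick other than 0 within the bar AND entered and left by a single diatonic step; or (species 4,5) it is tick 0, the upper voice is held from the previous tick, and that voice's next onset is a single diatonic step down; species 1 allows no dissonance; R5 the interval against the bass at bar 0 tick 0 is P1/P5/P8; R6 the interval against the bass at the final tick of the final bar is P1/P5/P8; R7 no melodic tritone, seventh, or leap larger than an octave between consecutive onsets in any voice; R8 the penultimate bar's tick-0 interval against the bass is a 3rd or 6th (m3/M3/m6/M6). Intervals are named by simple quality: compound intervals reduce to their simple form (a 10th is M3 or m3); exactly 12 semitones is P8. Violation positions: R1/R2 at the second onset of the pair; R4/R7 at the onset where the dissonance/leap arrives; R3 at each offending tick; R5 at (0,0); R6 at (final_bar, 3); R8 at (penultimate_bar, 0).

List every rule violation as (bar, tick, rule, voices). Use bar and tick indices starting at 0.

bar 0: v0=G3 v1=G4 v2=B4 downbeat M3
bar 1: v0=B3 v1=D4 v2=A4 downbeat m7
bar 2: v0=C4 v1=G5 v2=B4 downbeat M7
bar 3: v0=E4 v1=G4 v2=B4 downbeat P5
bar 4: v0=D4 v1=F4 v2=C5 downbeat m7
bar 5: v0=C4 v1=A4 v2=B4 downbeat M7
bar 6: v0=E4 v1=C5 v2=E5 downbeat P8
bar 7: v0=F3 v1=D4 v2=F4 downbeat P8
bar 8: v0=G3 v1=G4 v2=B4 downbeat M3
  -> R5 @ bar 0 tick 0 v(0, 2): opens on M3
  -> R2 @ bar 1 tick 0 v(1, 2): G4/B4 M3 -> D4/A4 P5 similar
  -> R4 @ bar 1 tick 0 v(0, 2): B3/A4 m7 untreated
  -> R2 @ bar 2 tick 0 v(0, 1): B3/D4 m3 -> C4/G5 P5 similar
  -> R3 @ bar 2 tick 0 v(1, 2): G5 above B4
  -> R4 @ bar 2 tick 0 v(0, 2): C4/B4 M7 untreated
  -> R7 @ bar 2 tick 0 v(1,): D4->G5 leap 17st
  -> R3 @ bar 2 tick 1 v(1, 2): G5 above B4
  -> R3 @ bar 2 tick 2 v(1, 2): G5 above B4
  -> R3 @ bar 2 tick 3 v(1, 2): G5 above B4
  -> R4 @ bar 4 tick 0 v(0, 2): D4/C5 m7 untreated
  -> R4 @ bar 5 tick 0 v(0, 2): C4/B4 M7 untreated
  -> R2 @ bar 6 tick 0 v(0, 2): C4/B4 M7 -> E4/E5 P8 similar
  -> R1 @ bar 7 tick 0 v(0, 2): E4/E5 P8 -> F3/F4 P8 similar
  -> R7 @ bar 7 tick 0 v(0,): E4->F3 leap 11st
  -> R7 @ bar 7 tick 0 v(1,): C5->D4 leap 10st
  -> R7 @ bar 7 tick 0 v(2,): E5->F4 leap 11st
  -> R8 @ bar 7 tick 0 v(0, 2): penult P8 not 3rd/6th
  -> R2 @ bar 8 tick 0 v(0, 1): F3/D4 M6 -> G3/G4 P8 similar
  -> R7 @ bar 8 tick 0 v(2,): F4->B4 leap 6st
  -> R6 @ bar 8 tick 3 v(0, 2): closes on M3

(0, 0, R5, (0, 2))
(1, 0, R2, (1, 2))
(1, 0, R4, (0, 2))
(2, 0, R2, (0, 1))
(2, 0, R3, (1, 2))
(2, 0, R4, (0, 2))
(2, 0, R7, (1,))
(2, 1, R3, (1, 2))
(2, 2, R3, (1, 2))
(2, 3, R3, (1, 2))
(4, 0, R4, (0, 2))
(5, 0, R4, (0, 2))
(6, 0, R2, (0, 2))
(7, 0, R1, (0, 2))
(7, 0, R7, (0,))
(7, 0, R7, (1,))
(7, 0, R7, (2,))
(7, 0, R8, (0, 2))
(8, 0, R2, (0, 1))
(8, 0, R7, (2,))
(8, 3, R6, (0, 2))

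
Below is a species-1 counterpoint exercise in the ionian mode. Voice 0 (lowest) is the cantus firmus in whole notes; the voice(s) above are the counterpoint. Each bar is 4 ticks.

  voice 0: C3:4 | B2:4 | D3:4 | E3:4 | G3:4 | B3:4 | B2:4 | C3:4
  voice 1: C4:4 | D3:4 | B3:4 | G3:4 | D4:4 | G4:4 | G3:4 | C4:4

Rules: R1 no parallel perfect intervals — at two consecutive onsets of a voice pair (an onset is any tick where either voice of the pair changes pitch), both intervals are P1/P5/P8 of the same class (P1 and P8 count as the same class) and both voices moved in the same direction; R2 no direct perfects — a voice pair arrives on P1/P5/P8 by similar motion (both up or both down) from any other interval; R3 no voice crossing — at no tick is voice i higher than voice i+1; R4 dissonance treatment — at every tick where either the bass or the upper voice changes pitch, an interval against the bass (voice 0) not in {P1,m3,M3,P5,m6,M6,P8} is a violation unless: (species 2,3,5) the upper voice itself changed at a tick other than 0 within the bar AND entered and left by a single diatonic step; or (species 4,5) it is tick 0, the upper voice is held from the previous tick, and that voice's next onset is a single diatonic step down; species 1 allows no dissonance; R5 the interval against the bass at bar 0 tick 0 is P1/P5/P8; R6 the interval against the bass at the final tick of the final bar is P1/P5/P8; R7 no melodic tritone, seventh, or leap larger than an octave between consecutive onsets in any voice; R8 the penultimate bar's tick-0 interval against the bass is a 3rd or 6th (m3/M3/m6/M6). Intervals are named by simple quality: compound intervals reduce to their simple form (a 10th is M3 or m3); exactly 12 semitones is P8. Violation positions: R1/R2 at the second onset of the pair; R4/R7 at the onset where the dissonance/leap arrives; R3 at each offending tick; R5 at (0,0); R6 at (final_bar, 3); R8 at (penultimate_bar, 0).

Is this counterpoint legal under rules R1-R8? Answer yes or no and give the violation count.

No (3 violations)

bar 0: v0=C3 v1=C4 (P8)
bar 1: v0=B2 v1=D3 (m3)
bar 2: v0=D3 v1=B3 (M6)
bar 3: v0=E3 v1=G3 (m3)
bar 4: v0=G3 v1=D4 (P5)
bar 5: v0=B3 v1=G4 (m6)
bar 6: v0=B2 v1=G3 (m6)
bar 7: v0=C3 v1=C4 (P8)
  R7 @ bar1.0: C4->D3 leap 10st
  R2 @ bar4.0: E3/G3 m3 -> G3/D4 P5 similar
  R2 @ bar7.0: B2/G3 m6 -> C3/C4 P8 similar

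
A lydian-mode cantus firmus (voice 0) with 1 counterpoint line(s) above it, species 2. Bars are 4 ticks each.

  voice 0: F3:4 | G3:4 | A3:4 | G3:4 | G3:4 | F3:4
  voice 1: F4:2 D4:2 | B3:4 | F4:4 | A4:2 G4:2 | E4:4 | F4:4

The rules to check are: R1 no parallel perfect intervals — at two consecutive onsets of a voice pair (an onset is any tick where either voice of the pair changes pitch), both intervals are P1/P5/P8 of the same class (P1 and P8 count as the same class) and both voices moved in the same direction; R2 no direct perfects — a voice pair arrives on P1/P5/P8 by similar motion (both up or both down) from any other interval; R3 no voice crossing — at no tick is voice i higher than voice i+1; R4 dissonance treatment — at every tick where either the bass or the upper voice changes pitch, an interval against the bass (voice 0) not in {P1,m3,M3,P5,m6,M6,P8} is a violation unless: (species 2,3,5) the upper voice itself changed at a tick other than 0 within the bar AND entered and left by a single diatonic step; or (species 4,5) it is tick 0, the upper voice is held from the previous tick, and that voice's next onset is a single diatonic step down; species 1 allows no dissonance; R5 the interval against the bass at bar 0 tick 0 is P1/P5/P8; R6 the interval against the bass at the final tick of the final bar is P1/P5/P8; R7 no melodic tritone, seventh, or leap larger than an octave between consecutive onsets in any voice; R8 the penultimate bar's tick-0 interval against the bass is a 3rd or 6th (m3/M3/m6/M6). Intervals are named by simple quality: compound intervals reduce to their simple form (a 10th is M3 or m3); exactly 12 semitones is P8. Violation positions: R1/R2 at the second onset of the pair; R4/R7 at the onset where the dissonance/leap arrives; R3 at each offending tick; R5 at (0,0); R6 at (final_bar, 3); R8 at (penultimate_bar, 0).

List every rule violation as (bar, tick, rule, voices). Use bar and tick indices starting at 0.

(2, 0, R7, (1,))
(3, 0, R4, (0, 1))

bar 0: v0=F3 v1=F4 downbeat P8
bar 1: v0=G3 v1=B3 downbeat M3
bar 2: v0=A3 v1=F4 downbeat m6
bar 3: v0=G3 v1=A4 downbeat M2
bar 4: v0=G3 v1=E4 downbeat M6
bar 5: v0=F3 v1=F4 downbeat P8
  -> R7 @ bar 2 tick 0 v(1,): B3->F4 leap 6st
  -> R4 @ bar 3 tick 0 v(0, 1): G3/A4 M2 untreated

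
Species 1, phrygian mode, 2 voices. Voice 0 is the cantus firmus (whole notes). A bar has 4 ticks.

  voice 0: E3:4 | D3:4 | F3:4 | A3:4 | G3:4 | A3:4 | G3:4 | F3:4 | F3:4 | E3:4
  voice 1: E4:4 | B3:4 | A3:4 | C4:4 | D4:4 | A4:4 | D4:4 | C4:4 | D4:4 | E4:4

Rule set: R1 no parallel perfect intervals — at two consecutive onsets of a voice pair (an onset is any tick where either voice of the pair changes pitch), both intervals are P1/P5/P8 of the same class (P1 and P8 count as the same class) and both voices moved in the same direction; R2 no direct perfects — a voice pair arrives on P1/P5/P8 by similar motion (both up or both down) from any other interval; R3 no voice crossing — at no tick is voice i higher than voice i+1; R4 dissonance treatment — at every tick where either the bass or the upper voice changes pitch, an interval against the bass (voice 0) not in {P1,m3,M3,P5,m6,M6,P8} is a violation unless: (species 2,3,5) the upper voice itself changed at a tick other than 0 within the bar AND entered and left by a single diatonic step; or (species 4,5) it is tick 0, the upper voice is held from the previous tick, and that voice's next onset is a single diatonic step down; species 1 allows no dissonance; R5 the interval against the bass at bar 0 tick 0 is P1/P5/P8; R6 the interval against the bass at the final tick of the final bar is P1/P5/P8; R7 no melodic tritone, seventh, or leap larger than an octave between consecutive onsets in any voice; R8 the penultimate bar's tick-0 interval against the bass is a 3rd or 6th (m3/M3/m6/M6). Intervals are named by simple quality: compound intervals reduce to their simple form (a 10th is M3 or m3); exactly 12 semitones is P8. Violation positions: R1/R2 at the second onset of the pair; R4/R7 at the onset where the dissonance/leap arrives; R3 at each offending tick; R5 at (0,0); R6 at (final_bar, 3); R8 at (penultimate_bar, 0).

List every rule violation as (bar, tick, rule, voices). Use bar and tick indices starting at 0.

bar 0: v0=E3 v1=E4 downbeat P8
bar 1: v0=D3 v1=B3 downbeat M6
bar 2: v0=F3 v1=A3 downbeat M3
bar 3: v0=A3 v1=C4 downbeat m3
bar 4: v0=G3 v1=D4 downbeat P5
bar 5: v0=A3 v1=A4 downbeat P8
bar 6: v0=G3 v1=D4 downbeat P5
bar 7: v0=F3 v1=C4 downbeat P5
bar 8: v0=F3 v1=D4 downbeat M6
bar 9: v0=E3 v1=E4 downbeat P8
  -> R2 @ bar 5 tick 0 v(0, 1): G3/D4 P5 -> A3/A4 P8 similar
  -> R2 @ bar 6 tick 0 v(0, 1): A3/A4 P8 -> G3/D4 P5 similar
  -> R1 @ bar 7 tick 0 v(0, 1): G3/D4 P5 -> F3/C4 P5 similar

(5, 0, R2, (0, 1))
(6, 0, R2, (0, 1))
(7, 0, R1, (0, 1))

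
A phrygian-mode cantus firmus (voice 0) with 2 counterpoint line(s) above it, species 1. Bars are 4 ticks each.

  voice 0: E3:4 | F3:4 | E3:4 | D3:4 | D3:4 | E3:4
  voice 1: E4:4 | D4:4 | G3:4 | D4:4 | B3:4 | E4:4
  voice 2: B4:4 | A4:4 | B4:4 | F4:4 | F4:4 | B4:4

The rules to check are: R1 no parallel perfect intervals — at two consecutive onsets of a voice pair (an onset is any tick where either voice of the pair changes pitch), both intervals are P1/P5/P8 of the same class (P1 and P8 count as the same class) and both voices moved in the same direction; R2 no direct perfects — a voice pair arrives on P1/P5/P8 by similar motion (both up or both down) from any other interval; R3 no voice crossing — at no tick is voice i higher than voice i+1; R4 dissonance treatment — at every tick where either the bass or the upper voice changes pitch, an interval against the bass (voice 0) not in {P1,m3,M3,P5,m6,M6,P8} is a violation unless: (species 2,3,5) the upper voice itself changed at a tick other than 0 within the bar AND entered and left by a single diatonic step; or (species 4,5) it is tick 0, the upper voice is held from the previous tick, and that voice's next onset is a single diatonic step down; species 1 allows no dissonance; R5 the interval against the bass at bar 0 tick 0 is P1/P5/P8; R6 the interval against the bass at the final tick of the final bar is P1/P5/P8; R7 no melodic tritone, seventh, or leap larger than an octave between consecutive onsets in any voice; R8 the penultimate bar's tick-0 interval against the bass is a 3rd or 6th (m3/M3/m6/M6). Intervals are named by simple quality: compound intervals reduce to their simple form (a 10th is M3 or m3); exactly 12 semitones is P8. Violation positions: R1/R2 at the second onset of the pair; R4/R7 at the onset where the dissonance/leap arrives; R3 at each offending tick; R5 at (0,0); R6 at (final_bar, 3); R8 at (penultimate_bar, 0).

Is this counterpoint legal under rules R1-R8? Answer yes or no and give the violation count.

No (6 violations)

bar 0: v0=E3 v1=E4 v2=B4 (P5)
bar 1: v0=F3 v1=D4 v2=A4 (M3)
bar 2: v0=E3 v1=G3 v2=B4 (P5)
bar 3: v0=D3 v1=D4 v2=F4 (m3)
bar 4: v0=D3 v1=B3 v2=F4 (m3)
bar 5: v0=E3 v1=E4 v2=B4 (P5)
  R1 @ bar1.0: E4/B4 P5 -> D4/A4 P5 similar
  R7 @ bar3.0: B4->F4 leap 6st
  R2 @ bar5.0: D3/B3 M6 -> E3/E4 P8 similar
  R2 @ bar5.0: D3/F4 m3 -> E3/B4 P5 similar
  R2 @ bar5.0: B3/F4 TT -> E4/B4 P5 similar
  R7 @ bar5.0: F4->B4 leap 6st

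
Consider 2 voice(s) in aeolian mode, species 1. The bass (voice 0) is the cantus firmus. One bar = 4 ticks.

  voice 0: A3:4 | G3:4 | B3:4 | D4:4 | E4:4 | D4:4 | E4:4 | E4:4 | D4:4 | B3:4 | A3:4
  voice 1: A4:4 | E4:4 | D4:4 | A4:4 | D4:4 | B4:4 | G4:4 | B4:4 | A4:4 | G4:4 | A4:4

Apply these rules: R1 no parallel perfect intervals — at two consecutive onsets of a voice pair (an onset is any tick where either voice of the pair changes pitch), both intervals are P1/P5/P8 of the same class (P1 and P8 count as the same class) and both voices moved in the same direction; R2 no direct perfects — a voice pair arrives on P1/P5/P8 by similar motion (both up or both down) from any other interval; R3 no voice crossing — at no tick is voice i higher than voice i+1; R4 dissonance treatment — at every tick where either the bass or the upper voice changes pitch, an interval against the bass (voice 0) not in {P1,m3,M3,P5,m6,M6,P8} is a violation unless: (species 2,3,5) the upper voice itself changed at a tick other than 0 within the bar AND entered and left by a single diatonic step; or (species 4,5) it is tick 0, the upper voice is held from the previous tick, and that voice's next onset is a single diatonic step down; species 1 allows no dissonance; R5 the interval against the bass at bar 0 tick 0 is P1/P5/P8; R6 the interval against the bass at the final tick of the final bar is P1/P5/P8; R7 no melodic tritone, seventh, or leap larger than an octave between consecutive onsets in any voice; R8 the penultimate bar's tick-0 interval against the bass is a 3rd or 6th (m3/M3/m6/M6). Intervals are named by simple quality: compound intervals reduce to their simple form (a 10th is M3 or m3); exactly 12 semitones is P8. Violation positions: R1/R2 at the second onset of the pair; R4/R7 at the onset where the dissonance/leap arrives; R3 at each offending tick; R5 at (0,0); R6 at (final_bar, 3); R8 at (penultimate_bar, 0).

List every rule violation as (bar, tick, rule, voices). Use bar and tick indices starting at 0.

bar 0: v0=A3 v1=A4 downbeat P8
bar 1: v0=G3 v1=E4 downbeat M6
bar 2: v0=B3 v1=D4 downbeat m3
bar 3: v0=D4 v1=A4 downbeat P5
bar 4: v0=E4 v1=D4 downbeat M2
bar 5: v0=D4 v1=B4 downbeat M6
bar 6: v0=E4 v1=G4 downbeat m3
bar 7: v0=E4 v1=B4 downbeat P5
bar 8: v0=D4 v1=A4 downbeat P5
bar 9: v0=B3 v1=G4 downbeat m6
bar 10: v0=A3 v1=A4 downbeat P8
  -> R2 @ bar 3 tick 0 v(0, 1): B3/D4 m3 -> D4/A4 P5 similar
  -> R3 @ bar 4 tick 0 v(0, 1): E4 above D4
  -> R4 @ bar 4 tick 0 v(0, 1): E4/D4 M2 untreated
  -> R3 @ bar 4 tick 1 v(0, 1): E4 above D4
  -> R3 @ bar 4 tick 2 v(0, 1): E4 above D4
  -> R3 @ bar 4 tick 3 v(0, 1): E4 above D4
  -> R1 @ bar 8 tick 0 v(0, 1): E4/B4 P5 -> D4/A4 P5 similar

(3, 0, R2, (0, 1))
(4, 0, R3, (0, 1))
(4, 0, R4, (0, 1))
(4, 1, R3, (0, 1))
(4, 2, R3, (0, 1))
(4, 3, R3, (0, 1))
(8, 0, R1, (0, 1))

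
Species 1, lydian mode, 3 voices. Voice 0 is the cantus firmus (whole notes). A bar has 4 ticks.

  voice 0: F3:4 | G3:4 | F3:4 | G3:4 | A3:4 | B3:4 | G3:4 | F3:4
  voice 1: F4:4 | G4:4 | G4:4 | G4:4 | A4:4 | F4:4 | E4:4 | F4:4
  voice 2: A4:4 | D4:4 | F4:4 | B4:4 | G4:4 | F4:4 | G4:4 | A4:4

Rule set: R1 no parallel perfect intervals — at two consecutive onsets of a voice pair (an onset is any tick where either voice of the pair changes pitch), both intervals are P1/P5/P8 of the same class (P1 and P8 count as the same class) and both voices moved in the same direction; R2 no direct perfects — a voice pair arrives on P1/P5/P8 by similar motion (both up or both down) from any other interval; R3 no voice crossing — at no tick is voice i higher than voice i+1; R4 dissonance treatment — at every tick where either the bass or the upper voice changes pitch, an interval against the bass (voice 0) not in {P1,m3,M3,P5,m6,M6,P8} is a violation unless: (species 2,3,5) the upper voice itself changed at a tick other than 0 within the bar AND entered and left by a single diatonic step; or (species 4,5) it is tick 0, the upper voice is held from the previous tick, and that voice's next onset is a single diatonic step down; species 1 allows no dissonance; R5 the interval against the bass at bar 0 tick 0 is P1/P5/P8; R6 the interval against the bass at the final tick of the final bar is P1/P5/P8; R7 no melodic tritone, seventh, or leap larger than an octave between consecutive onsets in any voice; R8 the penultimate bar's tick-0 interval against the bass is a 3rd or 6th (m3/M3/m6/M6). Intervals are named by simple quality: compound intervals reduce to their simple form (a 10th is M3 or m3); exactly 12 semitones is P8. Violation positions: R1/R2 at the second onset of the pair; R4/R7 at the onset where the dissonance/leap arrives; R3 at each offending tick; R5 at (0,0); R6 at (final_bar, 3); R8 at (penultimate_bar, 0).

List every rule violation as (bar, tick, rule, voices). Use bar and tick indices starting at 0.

(0, 0, R5, (0, 2))
(1, 0, R1, (0, 1))
(1, 0, R3, (1, 2))
(1, 1, R3, (1, 2))
(1, 2, R3, (1, 2))
(1, 3, R3, (1, 2))
(2, 0, R3, (1, 2))
(2, 0, R4, (0, 1))
(2, 1, R3, (1, 2))
(2, 2, R3, (1, 2))
(2, 3, R3, (1, 2))
(3, 0, R7, (2,))
(4, 0, R1, (0, 1))
(4, 0, R3, (1, 2))
(4, 0, R4, (0, 2))
(4, 1, R3, (1, 2))
(4, 2, R3, (1, 2))
(4, 3, R3, (1, 2))
(5, 0, R2, (1, 2))
(5, 0, R4, (0, 1))
(5, 0, R4, (0, 2))
(6, 0, R8, (0, 2))
(7, 3, R6, (0, 2))

bar 0: v0=F3 v1=F4 v2=A4 downbeat M3
bar 1: v0=G3 v1=G4 v2=D4 downbeat P5
bar 2: v0=F3 v1=G4 v2=F4 downbeat P8
bar 3: v0=G3 v1=G4 v2=B4 downbeat M3
bar 4: v0=A3 v1=A4 v2=G4 downbeat m7
bar 5: v0=B3 v1=F4 v2=F4 downbeat TT
bar 6: v0=G3 v1=E4 v2=G4 downbeat P8
bar 7: v0=F3 v1=F4 v2=A4 downbeat M3
  -> R5 @ bar 0 tick 0 v(0, 2): opens on M3
  -> R1 @ bar 1 tick 0 v(0, 1): F3/F4 P8 -> G3/G4 P8 similar
  -> R3 @ bar 1 tick 0 v(1, 2): G4 above D4
  -> R3 @ bar 1 tick 1 v(1, 2): G4 above D4
  -> R3 @ bar 1 tick 2 v(1, 2): G4 above D4
  -> R3 @ bar 1 tick 3 v(1, 2): G4 above D4
  -> R3 @ bar 2 tick 0 v(1, 2): G4 above F4
  -> R4 @ bar 2 tick 0 v(0, 1): F3/G4 M2 untreated
  -> R3 @ bar 2 tick 1 v(1, 2): G4 above F4
  -> R3 @ bar 2 tick 2 v(1, 2): G4 above F4
  -> R3 @ bar 2 tick 3 v(1, 2): G4 above F4
  -> R7 @ bar 3 tick 0 v(2,): F4->B4 leap 6st
  -> R1 @ bar 4 tick 0 v(0, 1): G3/G4 P8 -> A3/A4 P8 similar
  -> R3 @ bar 4 tick 0 v(1, 2): A4 above G4
  -> R4 @ bar 4 tick 0 v(0, 2): A3/G4 m7 untreated
  -> R3 @ bar 4 tick 1 v(1, 2): A4 above G4
  -> R3 @ bar 4 tick 2 v(1, 2): A4 above G4
  -> R3 @ bar 4 tick 3 v(1, 2): A4 above G4
  -> R2 @ bar 5 tick 0 v(1, 2): A4/G4 M2 -> F4/F4 P1 similar
  -> R4 @ bar 5 tick 0 v(0, 1): B3/F4 TT untreated
  -> R4 @ bar 5 tick 0 v(0, 2): B3/F4 TT untreated
  -> R8 @ bar 6 tick 0 v(0, 2): penult P8 not 3rd/6th
  -> R6 @ bar 7 tick 3 v(0, 2): closes on M3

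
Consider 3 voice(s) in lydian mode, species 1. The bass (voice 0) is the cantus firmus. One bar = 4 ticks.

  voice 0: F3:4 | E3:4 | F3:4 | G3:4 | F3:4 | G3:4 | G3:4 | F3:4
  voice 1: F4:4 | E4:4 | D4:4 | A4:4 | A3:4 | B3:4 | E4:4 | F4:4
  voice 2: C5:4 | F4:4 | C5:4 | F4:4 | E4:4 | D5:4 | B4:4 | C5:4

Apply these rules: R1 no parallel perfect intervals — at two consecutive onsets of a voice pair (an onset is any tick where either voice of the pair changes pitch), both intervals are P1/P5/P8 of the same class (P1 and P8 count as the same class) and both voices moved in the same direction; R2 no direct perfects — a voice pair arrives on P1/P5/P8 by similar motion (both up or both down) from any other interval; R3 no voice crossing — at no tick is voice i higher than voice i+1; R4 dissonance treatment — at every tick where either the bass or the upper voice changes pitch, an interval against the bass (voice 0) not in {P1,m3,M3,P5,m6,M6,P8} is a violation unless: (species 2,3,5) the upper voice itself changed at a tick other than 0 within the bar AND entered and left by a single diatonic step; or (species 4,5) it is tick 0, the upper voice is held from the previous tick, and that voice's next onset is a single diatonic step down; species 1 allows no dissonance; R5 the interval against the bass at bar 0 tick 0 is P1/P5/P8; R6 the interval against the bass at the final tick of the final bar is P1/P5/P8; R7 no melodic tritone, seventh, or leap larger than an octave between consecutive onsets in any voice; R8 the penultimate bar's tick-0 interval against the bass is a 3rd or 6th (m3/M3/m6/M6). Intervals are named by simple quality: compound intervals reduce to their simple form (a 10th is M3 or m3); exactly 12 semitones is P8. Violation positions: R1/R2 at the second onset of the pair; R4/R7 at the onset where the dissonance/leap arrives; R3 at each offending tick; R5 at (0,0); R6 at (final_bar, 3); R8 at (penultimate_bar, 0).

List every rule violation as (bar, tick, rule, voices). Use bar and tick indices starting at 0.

(1, 0, R1, (0, 1))
(1, 0, R4, (0, 2))
(2, 0, R2, (0, 2))
(3, 0, R3, (1, 2))
(3, 0, R4, (0, 1))
(3, 0, R4, (0, 2))
(3, 1, R3, (1, 2))
(3, 2, R3, (1, 2))
(3, 3, R3, (1, 2))
(4, 0, R2, (1, 2))
(4, 0, R4, (0, 2))
(5, 0, R2, (0, 2))
(5, 0, R7, (2,))
(7, 0, R1, (1, 2))

bar 0: v0=F3 v1=F4 v2=C5 downbeat P5
bar 1: v0=E3 v1=E4 v2=F4 downbeat m2
bar 2: v0=F3 v1=D4 v2=C5 downbeat P5
bar 3: v0=G3 v1=A4 v2=F4 downbeat m7
bar 4: v0=F3 v1=A3 v2=E4 downbeat M7
bar 5: v0=G3 v1=B3 v2=D5 downbeat P5
bar 6: v0=G3 v1=E4 v2=B4 downbeat M3
bar 7: v0=F3 v1=F4 v2=C5 downbeat P5
  -> R1 @ bar 1 tick 0 v(0, 1): F3/F4 P8 -> E3/E4 P8 similar
  -> R4 @ bar 1 tick 0 v(0, 2): E3/F4 m2 untreated
  -> R2 @ bar 2 tick 0 v(0, 2): E3/F4 m2 -> F3/C5 P5 similar
  -> R3 @ bar 3 tick 0 v(1, 2): A4 above F4
  -> R4 @ bar 3 tick 0 v(0, 1): G3/A4 M2 untreated
  -> R4 @ bar 3 tick 0 v(0, 2): G3/F4 m7 untreated
  -> R3 @ bar 3 tick 1 v(1, 2): A4 above F4
  -> R3 @ bar 3 tick 2 v(1, 2): A4 above F4
  -> R3 @ bar 3 tick 3 v(1, 2): A4 above F4
  -> R2 @ bar 4 tick 0 v(1, 2): A4/F4 M3 -> A3/E4 P5 similar
  -> R4 @ bar 4 tick 0 v(0, 2): F3/E4 M7 untreated
  -> R2 @ bar 5 tick 0 v(0, 2): F3/E4 M7 -> G3/D5 P5 similar
  -> R7 @ bar 5 tick 0 v(2,): E4->D5 leap 10st
  -> R1 @ bar 7 tick 0 v(1, 2): E4/B4 P5 -> F4/C5 P5 similar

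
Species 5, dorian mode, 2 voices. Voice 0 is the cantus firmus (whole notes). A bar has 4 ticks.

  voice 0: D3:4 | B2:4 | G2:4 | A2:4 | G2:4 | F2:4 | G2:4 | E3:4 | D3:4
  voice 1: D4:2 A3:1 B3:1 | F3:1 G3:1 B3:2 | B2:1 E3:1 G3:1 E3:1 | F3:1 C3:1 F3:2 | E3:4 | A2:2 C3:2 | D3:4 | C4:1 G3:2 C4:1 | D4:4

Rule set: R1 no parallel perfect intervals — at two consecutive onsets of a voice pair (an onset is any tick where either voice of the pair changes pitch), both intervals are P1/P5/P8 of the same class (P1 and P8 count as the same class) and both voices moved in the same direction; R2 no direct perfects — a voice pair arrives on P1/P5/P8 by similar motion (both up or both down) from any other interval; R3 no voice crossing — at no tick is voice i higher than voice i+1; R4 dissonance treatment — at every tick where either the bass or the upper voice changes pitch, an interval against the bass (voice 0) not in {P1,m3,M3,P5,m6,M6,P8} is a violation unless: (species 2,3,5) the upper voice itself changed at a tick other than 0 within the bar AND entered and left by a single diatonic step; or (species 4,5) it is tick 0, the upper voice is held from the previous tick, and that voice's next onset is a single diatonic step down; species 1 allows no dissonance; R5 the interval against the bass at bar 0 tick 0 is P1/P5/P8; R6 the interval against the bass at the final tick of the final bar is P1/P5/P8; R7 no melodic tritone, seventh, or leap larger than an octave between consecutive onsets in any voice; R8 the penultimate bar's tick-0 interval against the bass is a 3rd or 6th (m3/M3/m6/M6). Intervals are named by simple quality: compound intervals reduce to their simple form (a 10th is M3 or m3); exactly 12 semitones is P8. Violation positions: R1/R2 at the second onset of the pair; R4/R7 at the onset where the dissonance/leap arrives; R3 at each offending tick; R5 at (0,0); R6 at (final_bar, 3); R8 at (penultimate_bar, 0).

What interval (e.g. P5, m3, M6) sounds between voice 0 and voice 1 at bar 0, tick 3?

voice 0=D3 voice 1=B3 -> M6

M6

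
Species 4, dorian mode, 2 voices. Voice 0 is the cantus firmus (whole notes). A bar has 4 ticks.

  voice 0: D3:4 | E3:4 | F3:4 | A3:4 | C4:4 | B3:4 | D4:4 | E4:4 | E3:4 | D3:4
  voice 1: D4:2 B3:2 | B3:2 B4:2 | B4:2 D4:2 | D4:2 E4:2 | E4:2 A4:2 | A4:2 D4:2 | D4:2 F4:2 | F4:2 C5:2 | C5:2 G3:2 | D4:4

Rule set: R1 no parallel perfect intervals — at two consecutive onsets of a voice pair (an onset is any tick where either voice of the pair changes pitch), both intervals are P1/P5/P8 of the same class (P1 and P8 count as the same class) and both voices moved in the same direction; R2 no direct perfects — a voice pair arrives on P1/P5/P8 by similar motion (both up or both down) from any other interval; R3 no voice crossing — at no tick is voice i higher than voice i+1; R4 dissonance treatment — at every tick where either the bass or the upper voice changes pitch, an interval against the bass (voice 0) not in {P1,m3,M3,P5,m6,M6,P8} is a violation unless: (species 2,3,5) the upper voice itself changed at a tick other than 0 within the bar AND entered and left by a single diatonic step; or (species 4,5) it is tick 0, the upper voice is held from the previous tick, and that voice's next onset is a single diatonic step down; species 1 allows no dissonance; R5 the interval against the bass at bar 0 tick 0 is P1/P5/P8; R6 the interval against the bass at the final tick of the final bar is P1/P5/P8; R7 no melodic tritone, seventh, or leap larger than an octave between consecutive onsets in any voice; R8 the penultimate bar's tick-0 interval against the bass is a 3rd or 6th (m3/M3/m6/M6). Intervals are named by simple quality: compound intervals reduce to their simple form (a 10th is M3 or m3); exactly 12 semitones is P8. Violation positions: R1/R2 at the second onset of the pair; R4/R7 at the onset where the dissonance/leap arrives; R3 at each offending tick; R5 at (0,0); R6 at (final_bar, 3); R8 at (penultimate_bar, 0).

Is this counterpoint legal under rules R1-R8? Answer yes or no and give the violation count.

bar 0: v0=D3 v1=D4 (P8)
bar 1: v0=E3 v1=B3 (P5)
bar 2: v0=F3 v1=B4 (TT)
bar 3: v0=A3 v1=D4 (P4)
bar 4: v0=C4 v1=E4 (M3)
bar 5: v0=B3 v1=A4 (m7)
bar 6: v0=D4 v1=D4 (P1)
bar 7: v0=E4 v1=F4 (m2)
bar 8: v0=E3 v1=C5 (m6)
bar 9: v0=D3 v1=D4 (P8)
  R4 @ bar2.0: F3/B4 TT untreated
  R4 @ bar3.0: A3/D4 P4 untreated
  R4 @ bar5.0: B3/A4 m7 untreated
  R4 @ bar7.0: E4/F4 m2 untreated
  R7 @ bar8.2: C5->G3 leap 17st

No (5 violations)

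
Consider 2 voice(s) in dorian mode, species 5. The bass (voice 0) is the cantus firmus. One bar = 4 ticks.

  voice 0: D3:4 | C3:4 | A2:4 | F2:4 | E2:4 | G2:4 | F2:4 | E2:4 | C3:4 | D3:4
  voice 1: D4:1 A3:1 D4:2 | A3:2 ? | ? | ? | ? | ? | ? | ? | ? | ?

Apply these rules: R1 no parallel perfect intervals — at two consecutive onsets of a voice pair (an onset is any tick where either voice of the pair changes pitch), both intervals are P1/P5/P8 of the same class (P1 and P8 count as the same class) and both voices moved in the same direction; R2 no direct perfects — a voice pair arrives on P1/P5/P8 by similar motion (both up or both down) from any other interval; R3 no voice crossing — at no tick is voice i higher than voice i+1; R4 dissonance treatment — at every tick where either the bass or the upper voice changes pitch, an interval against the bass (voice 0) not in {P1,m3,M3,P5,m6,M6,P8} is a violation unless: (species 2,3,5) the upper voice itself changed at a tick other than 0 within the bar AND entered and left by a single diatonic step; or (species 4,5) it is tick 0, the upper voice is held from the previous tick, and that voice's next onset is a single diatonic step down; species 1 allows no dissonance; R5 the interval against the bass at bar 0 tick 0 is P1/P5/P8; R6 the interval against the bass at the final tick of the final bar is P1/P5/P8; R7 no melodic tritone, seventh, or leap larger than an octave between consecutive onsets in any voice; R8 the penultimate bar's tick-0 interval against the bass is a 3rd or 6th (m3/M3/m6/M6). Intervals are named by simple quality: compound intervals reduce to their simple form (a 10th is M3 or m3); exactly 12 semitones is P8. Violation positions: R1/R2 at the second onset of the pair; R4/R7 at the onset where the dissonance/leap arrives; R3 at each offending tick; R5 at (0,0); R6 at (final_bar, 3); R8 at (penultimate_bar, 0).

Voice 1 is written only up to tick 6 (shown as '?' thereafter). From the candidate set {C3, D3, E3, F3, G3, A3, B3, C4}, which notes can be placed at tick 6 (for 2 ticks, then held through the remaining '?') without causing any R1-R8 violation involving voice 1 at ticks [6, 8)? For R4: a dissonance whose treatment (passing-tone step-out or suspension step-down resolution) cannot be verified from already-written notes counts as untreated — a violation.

C3: legal
D3: violates R4
E3: legal
F3: violates R4
G3: legal
A3: legal
B3: violates R4
C4: legal

{A3, C3, C4, E3, G3}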